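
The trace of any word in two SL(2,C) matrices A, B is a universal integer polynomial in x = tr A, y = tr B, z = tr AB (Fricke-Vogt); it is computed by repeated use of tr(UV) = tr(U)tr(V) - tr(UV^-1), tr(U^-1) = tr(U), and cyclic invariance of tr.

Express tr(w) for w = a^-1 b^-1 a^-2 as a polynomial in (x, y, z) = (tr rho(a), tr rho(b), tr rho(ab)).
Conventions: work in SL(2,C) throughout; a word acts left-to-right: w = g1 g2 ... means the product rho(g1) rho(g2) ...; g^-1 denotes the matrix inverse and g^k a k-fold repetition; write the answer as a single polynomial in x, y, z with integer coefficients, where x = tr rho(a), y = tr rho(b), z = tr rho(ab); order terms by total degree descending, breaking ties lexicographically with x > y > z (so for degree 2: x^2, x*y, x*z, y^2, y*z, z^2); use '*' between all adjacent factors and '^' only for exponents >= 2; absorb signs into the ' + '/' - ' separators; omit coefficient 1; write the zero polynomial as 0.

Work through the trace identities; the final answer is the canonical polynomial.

x^2*z - x*y - z

tr(a^-1) = tr(a) = x
apply: tr(a^-1 b) = tr(b) tr(a) - tr(b a)   [inverse elimination on a] = x*y - z
apply: tr(b^-1 a^-1) = tr(a^-1) tr(b) - tr(a^-1 b)   [inverse elimination on b] = z
apply: tr(a^-1 b^-1 a^-1) = tr(b^-1 a^-1) tr(a) - tr(b^-1)   [inverse elimination on a] = x*z - y
tr(a^-1 b^-1 a^-2) = tr(a^-1 b^-1 a^-1) tr(a) - tr(a^-1 b^-1)   [inverse elimination on a] = x^2*z - x*y - z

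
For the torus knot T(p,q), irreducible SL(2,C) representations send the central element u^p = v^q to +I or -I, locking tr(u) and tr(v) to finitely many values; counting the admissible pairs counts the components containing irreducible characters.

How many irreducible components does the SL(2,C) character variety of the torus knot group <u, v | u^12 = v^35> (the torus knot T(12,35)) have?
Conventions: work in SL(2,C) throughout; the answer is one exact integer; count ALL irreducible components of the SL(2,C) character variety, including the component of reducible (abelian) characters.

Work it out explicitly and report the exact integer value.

Gamma = < u, v | u^12 = v^35 > (torus knot T(12,35)); the central element u^12 = v^35 acts as +I or -I in any irreducible SL(2,C) representation.
So on each irreducible component the traces are pinned: tr(u) = 2*cos(pi*alpha/12) with 1 <= alpha <= 11, tr(v) = 2*cos(pi*beta/35) with 1 <= beta <= 34.
u^12 = (-1)^alpha I and v^35 = (-1)^beta I must agree, so alpha and beta have equal parity.
Counting: 6 odd alphas x 17 odd betas + 5 even alphas x 17 even betas = 102 + 85 = 187.
components with irreducible characters: 187; plus the single component of reducible (abelian) characters: total 188.

188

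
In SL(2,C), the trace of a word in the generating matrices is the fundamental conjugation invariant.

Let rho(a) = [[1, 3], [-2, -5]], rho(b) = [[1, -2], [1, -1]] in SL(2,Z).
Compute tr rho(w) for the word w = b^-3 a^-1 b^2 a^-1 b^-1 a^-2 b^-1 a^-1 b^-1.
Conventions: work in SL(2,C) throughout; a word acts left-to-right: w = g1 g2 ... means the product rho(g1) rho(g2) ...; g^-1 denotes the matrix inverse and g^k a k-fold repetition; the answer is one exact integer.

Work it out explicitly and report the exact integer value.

10136

rho(b^-1) = [[-1, 2], [-1, 1]]
... * rho(b^-1) = [[-1, 2], [-1, 1]]  ->  [[-1, 0], [0, -1]]
... * rho(b^-1) = [[-1, 2], [-1, 1]]  ->  [[1, -2], [1, -1]]
... * rho(a^-1) = [[-5, -3], [2, 1]]  ->  [[-9, -5], [-7, -4]]
... * rho(b) = [[1, -2], [1, -1]]  ->  [[-14, 23], [-11, 18]]
... * rho(b) = [[1, -2], [1, -1]]  ->  [[9, 5], [7, 4]]
... * rho(a^-1) = [[-5, -3], [2, 1]]  ->  [[-35, -22], [-27, -17]]
... * rho(b^-1) = [[-1, 2], [-1, 1]]  ->  [[57, -92], [44, -71]]
... * rho(a^-1) = [[-5, -3], [2, 1]]  ->  [[-469, -263], [-362, -203]]
... * rho(a^-1) = [[-5, -3], [2, 1]]  ->  [[1819, 1144], [1404, 883]]
... * rho(b^-1) = [[-1, 2], [-1, 1]]  ->  [[-2963, 4782], [-2287, 3691]]
... * rho(a^-1) = [[-5, -3], [2, 1]]  ->  [[24379, 13671], [18817, 10552]]
... * rho(b^-1) = [[-1, 2], [-1, 1]]  ->  [[-38050, 62429], [-29369, 48186]]
tr = -38050 + 48186 = 10136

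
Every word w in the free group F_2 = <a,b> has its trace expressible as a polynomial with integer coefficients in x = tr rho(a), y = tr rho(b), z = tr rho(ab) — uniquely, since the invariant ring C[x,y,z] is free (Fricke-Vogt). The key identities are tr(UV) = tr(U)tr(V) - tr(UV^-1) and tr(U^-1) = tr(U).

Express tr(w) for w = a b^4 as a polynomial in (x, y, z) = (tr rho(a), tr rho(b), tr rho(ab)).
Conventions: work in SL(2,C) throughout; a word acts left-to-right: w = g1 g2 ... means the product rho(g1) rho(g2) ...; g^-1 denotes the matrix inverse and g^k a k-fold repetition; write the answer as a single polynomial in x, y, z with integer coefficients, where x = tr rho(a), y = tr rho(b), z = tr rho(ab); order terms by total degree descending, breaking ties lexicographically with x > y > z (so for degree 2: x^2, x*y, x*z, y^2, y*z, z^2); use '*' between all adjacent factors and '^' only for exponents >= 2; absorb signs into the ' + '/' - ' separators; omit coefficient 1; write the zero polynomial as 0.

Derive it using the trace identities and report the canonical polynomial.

trace(a b^2) = trace(b) * trace(a b) - trace(a) = y*z - x
trace(a b^3) = trace(b) * trace(a b^2) - trace(a b) = y^2*z - x*y - z
trace(a b^4) = trace(b) * trace(a b^3) - trace(a b^2) = y^3*z - x*y^2 - 2*y*z + x

y^3*z - x*y^2 - 2*y*z + x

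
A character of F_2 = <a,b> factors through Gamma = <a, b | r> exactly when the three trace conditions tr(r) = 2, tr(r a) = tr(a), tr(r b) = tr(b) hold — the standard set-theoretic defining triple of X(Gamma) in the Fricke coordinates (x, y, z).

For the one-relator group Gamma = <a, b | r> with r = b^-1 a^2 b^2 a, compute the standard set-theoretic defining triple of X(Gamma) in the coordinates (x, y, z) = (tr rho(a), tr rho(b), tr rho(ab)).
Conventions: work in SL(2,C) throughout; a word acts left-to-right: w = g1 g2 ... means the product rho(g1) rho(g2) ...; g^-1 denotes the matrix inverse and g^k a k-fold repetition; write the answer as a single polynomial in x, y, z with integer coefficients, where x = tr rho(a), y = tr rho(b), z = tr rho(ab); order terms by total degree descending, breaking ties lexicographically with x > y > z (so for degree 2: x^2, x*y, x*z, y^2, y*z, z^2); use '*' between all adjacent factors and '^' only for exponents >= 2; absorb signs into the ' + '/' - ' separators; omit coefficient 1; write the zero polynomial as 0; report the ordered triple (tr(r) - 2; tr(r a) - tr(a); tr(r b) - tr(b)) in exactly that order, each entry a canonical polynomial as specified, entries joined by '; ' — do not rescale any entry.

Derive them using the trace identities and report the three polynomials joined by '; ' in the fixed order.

x^2*y^2*z - x^3*y - x*y^3 - x*y*z^2 + x^2*z + 3*x*y - z - 2; x^3*y^2*z - x^4*y - x^2*y^3 - x^2*y*z^2 + x^3*z + 3*x^2*y - 2*x*z - x + y; x^2*y*z - x^3 - x*y^2 - y*z + 3*x - y

tr(a^2 b) = tr(a) * tr(b a) - tr(b) = x*z - y
tr(a^2) = tr(a) * tr(a) - tr(1) = x^2 - 2
tr(a b^2 a) = tr(b) * tr(a^2 b) - tr(a^2) = x*y*z - x^2 - y^2 + 2
use: tr(a b^2) = tr(b) * tr(a b) - tr(a) = y*z - x
tr(a^2 b^2 a) = tr(a) * tr(a b^2 a) - tr(a b^2) = x^2*y*z - x^3 - x*y^2 - y*z + 3*x
tr(a b a b) = tr(a b) * tr(a b) - tr(1) = z^2 - 2
use: tr(b^2 a b a) = tr(b) * tr(a b a b) - tr(a b a) = y*z^2 - x*z - y
apply: tr(b^2 a b) = tr(b) * tr(a b^2) - tr(a b) = y^2*z - x*y - z
tr(a^2 b^2 a b) = tr(a) * tr(b^2 a b a) - tr(b^2 a b) = x*y*z^2 - x^2*z - y^2*z + z
apply: tr(b^-1 a^2 b^2 a) = tr(a^2 b^2 a) * tr(b) - tr(a^2 b^2 a b) = x^2*y^2*z - x^3*y - x*y^3 - x*y*z^2 + x^2*z + 3*x*y - z
tr(a b a^2) = tr(a) * tr(b a^2) - tr(b a)   [square of a] = x^2*z - x*y - z
apply: tr(a^4 b) = tr(a) * tr(a b a^2) - tr(a b a)   [square of a] = x^3*z - x^2*y - 2*x*z + y
tr(a^3) = tr(a) * tr(a^2) - tr(a)   [square of a] = x^3 - 3*x
apply: tr(a^4) = tr(a) * tr(a^3) - tr(a^2)   [square of a] = x^4 - 4*x^2 + 2
tr(a^2 b^2 a^2) = tr(b) * tr(a^4 b) - tr(a^4)   [square of b] = x^3*y*z - x^4 - x^2*y^2 - 2*x*y*z + 4*x^2 + y^2 - 2
apply: tr(b a^2 b a) = tr(a) * tr(b a b a) - tr(b a b)   [square of a] = x*z^2 - y*z - x
tr(a^2 b a^2 b) = tr(a) * tr(b a^2 b a) - tr(b a^2 b)   [square of a] = x^2*z^2 - 2*x*y*z + y^2 - 2
tr(a^2 b^2 a^2 b) = tr(b) * tr(a^2 b a^2 b) - tr(a^2 b a^2)   [square of b] = x^2*y*z^2 - x^3*z - 2*x*y^2*z + x^2*y + y^3 + 2*x*z - 3*y
tr(b^-1 a^2 b^2 a^2) = tr(a^2 b^2 a^2) * tr(b) - tr(a^2 b^2 a^2 b)   [inverse elimination on b] = x^3*y^2*z - x^4*y - x^2*y^3 - x^2*y*z^2 + x^3*z + 3*x^2*y - 2*x*z + y
assemble the triple (tr(r) - 2; tr(r a) - x; tr(r b) - y)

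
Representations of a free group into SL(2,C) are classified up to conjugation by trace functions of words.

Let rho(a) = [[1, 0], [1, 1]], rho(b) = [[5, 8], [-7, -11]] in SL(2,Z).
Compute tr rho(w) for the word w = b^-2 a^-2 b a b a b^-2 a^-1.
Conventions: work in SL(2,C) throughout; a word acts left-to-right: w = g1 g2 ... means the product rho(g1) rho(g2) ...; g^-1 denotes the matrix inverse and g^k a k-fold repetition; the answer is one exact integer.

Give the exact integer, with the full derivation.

20594

rho(b^-1) = [[-11, -8], [7, 5]]
... * rho(b^-1) = [[-11, -8], [7, 5]]  ->  [[65, 48], [-42, -31]]
... * rho(a^-1) = [[1, 0], [-1, 1]]  ->  [[17, 48], [-11, -31]]
... * rho(a^-1) = [[1, 0], [-1, 1]]  ->  [[-31, 48], [20, -31]]
... * rho(b) = [[5, 8], [-7, -11]]  ->  [[-491, -776], [317, 501]]
... * rho(a) = [[1, 0], [1, 1]]  ->  [[-1267, -776], [818, 501]]
... * rho(b) = [[5, 8], [-7, -11]]  ->  [[-903, -1600], [583, 1033]]
... * rho(a) = [[1, 0], [1, 1]]  ->  [[-2503, -1600], [1616, 1033]]
... * rho(b^-1) = [[-11, -8], [7, 5]]  ->  [[16333, 12024], [-10545, -7763]]
... * rho(b^-1) = [[-11, -8], [7, 5]]  ->  [[-95495, -70544], [61654, 45545]]
... * rho(a^-1) = [[1, 0], [-1, 1]]  ->  [[-24951, -70544], [16109, 45545]]
tr = -24951 + 45545 = 20594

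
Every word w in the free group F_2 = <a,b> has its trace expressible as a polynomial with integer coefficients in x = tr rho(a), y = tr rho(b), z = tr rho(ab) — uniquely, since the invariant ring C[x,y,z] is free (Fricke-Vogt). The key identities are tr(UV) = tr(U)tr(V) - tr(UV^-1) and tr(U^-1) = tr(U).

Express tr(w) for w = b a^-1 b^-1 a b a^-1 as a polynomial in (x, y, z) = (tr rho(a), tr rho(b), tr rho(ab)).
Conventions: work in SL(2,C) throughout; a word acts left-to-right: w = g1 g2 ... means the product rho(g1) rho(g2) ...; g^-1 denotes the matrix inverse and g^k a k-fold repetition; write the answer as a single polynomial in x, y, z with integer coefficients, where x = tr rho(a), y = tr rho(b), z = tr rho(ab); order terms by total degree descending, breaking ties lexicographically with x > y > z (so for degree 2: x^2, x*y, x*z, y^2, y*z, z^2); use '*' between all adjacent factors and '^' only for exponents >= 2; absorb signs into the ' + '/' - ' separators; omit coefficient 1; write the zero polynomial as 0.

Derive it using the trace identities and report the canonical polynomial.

so tr(b^2) = tr(b)*tr(b) - tr(1) = y^2 - 2
so tr(b^2 a) = tr(b)*tr(a b) - tr(a) = y*z - x
tr(b a^-1 b) = tr(b^2)*tr(a) - tr(b^2 a) = x*y^2 - y*z - x
reduce: tr(b^2 a b) = tr(b)*tr(a b^2) - tr(a b) = y^2*z - x*y - z
reduce: tr(a b a b) = tr(a b)*tr(a b) - tr(1) = z^2 - 2
tr(a b a) = tr(a)*tr(b a) - tr(b) = x*z - y
so tr(b^2 a b a) = tr(b)*tr(a b a b) - tr(a b a) = y*z^2 - x*z - y
reduce: tr(b a b a^-1 b) = tr(b^2 a b)*tr(a) - tr(b^2 a b a) = x*y^2*z - x^2*y - y*z^2 + y
tr(b a b a b a) = tr(a b)*tr(a b a b) - tr(a^-1 b^-1) = z^3 - 3*z
so tr(b a b a^-1 b a) = tr(b a b a b)*tr(a) - tr(b a b a b a) = x*y*z^2 - x^2*z - z^3 - x*y + 3*z
reduce: tr(a b a^-1 b a^-1 b) = tr(b a b a^-1 b)*tr(a) - tr(b a b a^-1 b a) = x^2*y^2*z - x^3*y - 2*x*y*z^2 + x^2*z + z^3 + 2*x*y - 3*z
tr(b a^-1 b^-1 a b a^-1) = tr(a b a^-1 b a^-1)*tr(b) - tr(a b a^-1 b a^-1 b) = -x^2*y^2*z + x^3*y + x*y^3 + 2*x*y*z^2 - x^2*z - y^2*z - z^3 - 3*x*y + 3*z

-x^2*y^2*z + x^3*y + x*y^3 + 2*x*y*z^2 - x^2*z - y^2*z - z^3 - 3*x*y + 3*z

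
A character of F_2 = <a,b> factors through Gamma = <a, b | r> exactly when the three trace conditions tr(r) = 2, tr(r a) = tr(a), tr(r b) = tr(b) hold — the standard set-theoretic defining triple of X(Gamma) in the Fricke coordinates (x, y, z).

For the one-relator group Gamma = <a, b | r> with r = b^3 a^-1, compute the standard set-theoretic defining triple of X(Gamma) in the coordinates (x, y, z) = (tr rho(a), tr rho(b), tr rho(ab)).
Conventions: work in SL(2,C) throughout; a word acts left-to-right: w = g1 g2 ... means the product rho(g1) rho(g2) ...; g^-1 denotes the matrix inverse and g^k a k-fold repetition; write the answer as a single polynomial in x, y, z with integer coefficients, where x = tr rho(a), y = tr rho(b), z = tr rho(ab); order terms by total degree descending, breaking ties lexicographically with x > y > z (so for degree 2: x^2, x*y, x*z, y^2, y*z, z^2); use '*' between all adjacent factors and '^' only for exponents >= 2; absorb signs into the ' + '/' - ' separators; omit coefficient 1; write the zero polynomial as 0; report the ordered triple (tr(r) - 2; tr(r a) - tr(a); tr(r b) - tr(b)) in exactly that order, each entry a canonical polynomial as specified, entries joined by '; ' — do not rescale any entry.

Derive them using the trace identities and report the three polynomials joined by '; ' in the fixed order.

apply: trace(b^2) = trace(b) trace(b) - trace(1)   [square of b] = y^2 - 2
trace(b^3) = trace(b) trace(b^2) - trace(b)   [square of b] = y^3 - 3*y
use: trace(b a b) = trace(b) trace(a b) - trace(a)   [square of b] = y*z - x
use: trace(b^3 a) = trace(b) trace(b a b) - trace(b a)   [square of b] = y^2*z - x*y - z
apply: trace(b^3 a^-1) = trace(b^3) trace(a) - trace(b^3 a)   [inverse elimination on a] = x*y^3 - y^2*z - 2*x*y + z
apply: trace(b^4) = trace(b) trace(b^3) - trace(b^2) = y^4 - 4*y^2 + 2
trace(b^4 a) = trace(b) trace(a b^3) - trace(a b^2) = y^3*z - x*y^2 - 2*y*z + x
trace(b^3 a^-1 b) = trace(b^4) trace(a) - trace(b^4 a) = x*y^4 - y^3*z - 3*x*y^2 + 2*y*z + x
assemble the triple (trace(r) - 2; trace(r a) - x; trace(r b) - y)

x*y^3 - y^2*z - 2*x*y + z - 2; y^3 - x - 3*y; x*y^4 - y^3*z - 3*x*y^2 + 2*y*z + x - y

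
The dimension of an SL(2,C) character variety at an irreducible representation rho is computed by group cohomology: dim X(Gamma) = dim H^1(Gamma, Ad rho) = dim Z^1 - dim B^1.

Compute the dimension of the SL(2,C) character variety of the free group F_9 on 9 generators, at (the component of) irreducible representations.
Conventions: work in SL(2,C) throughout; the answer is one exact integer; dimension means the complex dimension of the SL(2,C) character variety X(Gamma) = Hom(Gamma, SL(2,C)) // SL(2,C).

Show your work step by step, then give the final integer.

24

The free group F_9: 9 generators, no relators.
Z^1(Gamma, Ad rho) = (sl_2)^9: a cocycle is a free choice of one sl_2 vector per generator, so dim Z^1 = 3*9 = 27.
dim B^1 = 3: the coboundary map is injective because an irreducible image has centralizer 0 in sl_2.
dim H^1 = 27 - 3 = 24, which is dim X.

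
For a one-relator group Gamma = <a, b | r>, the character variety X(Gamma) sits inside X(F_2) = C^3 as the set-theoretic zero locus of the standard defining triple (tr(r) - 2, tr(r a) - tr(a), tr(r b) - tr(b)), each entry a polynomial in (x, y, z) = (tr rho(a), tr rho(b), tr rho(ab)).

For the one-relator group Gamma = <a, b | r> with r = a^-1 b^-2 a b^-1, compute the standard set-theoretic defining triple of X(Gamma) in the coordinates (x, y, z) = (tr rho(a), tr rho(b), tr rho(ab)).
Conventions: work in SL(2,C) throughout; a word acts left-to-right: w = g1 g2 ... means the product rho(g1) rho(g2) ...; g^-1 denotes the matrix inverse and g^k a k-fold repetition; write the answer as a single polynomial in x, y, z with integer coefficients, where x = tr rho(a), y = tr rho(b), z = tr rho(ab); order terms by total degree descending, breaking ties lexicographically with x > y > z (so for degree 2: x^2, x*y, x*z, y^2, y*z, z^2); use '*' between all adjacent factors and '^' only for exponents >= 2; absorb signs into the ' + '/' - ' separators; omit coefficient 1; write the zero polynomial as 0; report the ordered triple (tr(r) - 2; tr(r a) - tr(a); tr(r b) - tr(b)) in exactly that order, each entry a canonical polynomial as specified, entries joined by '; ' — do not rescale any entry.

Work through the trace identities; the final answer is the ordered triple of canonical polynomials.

trace(b^-1 a) = trace(a) trace(b) - trace(a b)  (eliminate b^-1) = x*y - z
trace(b^-1 a b^-1) = trace(b^-1 a) trace(b) - trace(b^-1 a b)  (eliminate b^-1) = x*y^2 - y*z - x
trace(a^2) = trace(a) trace(a) - trace(1)  (reduce the a square) = x^2 - 2
trace(a^2 b) = trace(a) trace(b a) - trace(b)  (reduce the a square) = x*z - y
trace(a b^-1 a) = trace(a^2) trace(b) - trace(a^2 b)  (eliminate b^-1) = x^2*y - x*z - y
trace(a b a b) = trace(a b) trace(a b) - trace(1)  (split on a) = z^2 - 2
trace(a b^-1 a b) = trace(a b a) trace(b) - trace(a b a b)  (eliminate b^-1) = x*y*z - y^2 - z^2 + 2
trace(b^-1 a b^-1 a) = trace(a b^-1 a) trace(b) - trace(a b^-1 a b)  (eliminate b^-1) = x^2*y^2 - 2*x*y*z + z^2 - 2
trace(a b^-1 a^-1 b^-1) = trace(b^-1 a b^-1) trace(a) - trace(b^-1 a b^-1 a)  (eliminate a^-1) = x*y*z - x^2 - z^2 + 2
trace(a^-1 b^-2 a b^-1) = trace(a b^-1 a^-1 b^-1) trace(b) - trace(a b^-1 a^-1)  (eliminate b^-1) = x*y^2*z - x^2*y - y*z^2 + y
trace(b^-2 a b^-1) = trace(b^-1 a b^-1) trace(b) - trace(b^-1 a) = x*y^3 - y^2*z - 2*x*y + z
trace(b^-2) = trace(b^-1) trace(b) - trace(1) = y^2 - 2
assemble the triple (trace(r) - 2; trace(r a) - x; trace(r b) - y)

x*y^2*z - x^2*y - y*z^2 + y - 2; x*y^3 - y^2*z - 2*x*y - x + z; y^2 - y - 2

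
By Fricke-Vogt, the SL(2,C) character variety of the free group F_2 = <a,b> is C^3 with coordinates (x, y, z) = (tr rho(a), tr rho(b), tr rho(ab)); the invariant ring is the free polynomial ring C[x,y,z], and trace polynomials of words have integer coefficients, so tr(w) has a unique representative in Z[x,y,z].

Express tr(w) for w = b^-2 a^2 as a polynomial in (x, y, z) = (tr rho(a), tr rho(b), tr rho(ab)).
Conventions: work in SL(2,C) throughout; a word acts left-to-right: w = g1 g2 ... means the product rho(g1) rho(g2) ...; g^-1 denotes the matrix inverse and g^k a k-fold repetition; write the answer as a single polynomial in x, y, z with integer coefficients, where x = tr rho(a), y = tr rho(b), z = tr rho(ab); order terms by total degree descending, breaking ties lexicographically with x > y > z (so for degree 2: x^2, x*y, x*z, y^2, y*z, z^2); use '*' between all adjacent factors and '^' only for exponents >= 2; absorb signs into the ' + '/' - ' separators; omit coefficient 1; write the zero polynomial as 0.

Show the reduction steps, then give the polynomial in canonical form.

use: trace(a^2) = trace(a)*trace(a) - trace(1)  (reduce the a square) = x^2 - 2
apply: trace(a^2 b) = trace(a)*trace(b a) - trace(b)  (reduce the a square) = x*z - y
use: trace(a^2 b^-1) = trace(a^2)*trace(b) - trace(a^2 b)  (eliminate b^-1) = x^2*y - x*z - y
trace(b^-2 a^2) = trace(a^2 b^-1)*trace(b) - trace(a^2)  (eliminate b^-1) = x^2*y^2 - x*y*z - x^2 - y^2 + 2

x^2*y^2 - x*y*z - x^2 - y^2 + 2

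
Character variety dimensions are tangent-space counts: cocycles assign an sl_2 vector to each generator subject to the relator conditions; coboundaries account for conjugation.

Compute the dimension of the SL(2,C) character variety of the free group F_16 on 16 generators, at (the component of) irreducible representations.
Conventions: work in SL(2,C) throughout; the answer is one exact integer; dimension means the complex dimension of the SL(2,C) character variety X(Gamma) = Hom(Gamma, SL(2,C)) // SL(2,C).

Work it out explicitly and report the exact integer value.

45

Here Gamma is free of rank 16 — no relator constrains a cocycle.
So Z^1 = (sl_2)^16 in full: dim Z^1 = 48.
At an irreducible rho the centralizer of the image in sl_2 is 0, so the coboundary map sl_2 -> Z^1 is injective: dim B^1 = 3.
dim X = dim H^1 = dim Z^1 - dim B^1 = 48 - 3 = 45.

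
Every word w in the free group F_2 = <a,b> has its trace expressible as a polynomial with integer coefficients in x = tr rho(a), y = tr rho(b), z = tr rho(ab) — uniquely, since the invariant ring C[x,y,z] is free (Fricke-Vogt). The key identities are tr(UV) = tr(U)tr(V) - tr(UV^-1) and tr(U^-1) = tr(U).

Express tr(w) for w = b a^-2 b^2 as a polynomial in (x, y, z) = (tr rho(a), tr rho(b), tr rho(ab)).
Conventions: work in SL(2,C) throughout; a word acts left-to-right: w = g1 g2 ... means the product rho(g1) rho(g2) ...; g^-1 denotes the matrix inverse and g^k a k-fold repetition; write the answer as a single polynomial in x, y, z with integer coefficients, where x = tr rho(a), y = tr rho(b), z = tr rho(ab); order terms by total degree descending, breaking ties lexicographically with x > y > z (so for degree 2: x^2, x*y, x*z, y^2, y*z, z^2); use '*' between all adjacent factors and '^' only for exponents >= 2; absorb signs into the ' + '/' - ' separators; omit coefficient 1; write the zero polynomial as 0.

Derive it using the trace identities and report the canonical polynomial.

apply: trace(b^2) = trace(b) * trace(b) - trace(1)   [square of b] = y^2 - 2
trace(b^3) = trace(b) * trace(b^2) - trace(b)   [square of b] = y^3 - 3*y
trace(b a b) = trace(b) * trace(a b) - trace(a)   [square of b] = y*z - x
apply: trace(b^3 a) = trace(b) * trace(b a b) - trace(b a)   [square of b] = y^2*z - x*y - z
trace(b^3 a^-1) = trace(b^3) * trace(a) - trace(b^3 a)   [inverse elimination on a] = x*y^3 - y^2*z - 2*x*y + z
use: trace(b a^-2 b^2) = trace(b^3 a^-1) * trace(a) - trace(b^3)   [inverse elimination on a] = x^2*y^3 - x*y^2*z - 2*x^2*y - y^3 + x*z + 3*y

x^2*y^3 - x*y^2*z - 2*x^2*y - y^3 + x*z + 3*y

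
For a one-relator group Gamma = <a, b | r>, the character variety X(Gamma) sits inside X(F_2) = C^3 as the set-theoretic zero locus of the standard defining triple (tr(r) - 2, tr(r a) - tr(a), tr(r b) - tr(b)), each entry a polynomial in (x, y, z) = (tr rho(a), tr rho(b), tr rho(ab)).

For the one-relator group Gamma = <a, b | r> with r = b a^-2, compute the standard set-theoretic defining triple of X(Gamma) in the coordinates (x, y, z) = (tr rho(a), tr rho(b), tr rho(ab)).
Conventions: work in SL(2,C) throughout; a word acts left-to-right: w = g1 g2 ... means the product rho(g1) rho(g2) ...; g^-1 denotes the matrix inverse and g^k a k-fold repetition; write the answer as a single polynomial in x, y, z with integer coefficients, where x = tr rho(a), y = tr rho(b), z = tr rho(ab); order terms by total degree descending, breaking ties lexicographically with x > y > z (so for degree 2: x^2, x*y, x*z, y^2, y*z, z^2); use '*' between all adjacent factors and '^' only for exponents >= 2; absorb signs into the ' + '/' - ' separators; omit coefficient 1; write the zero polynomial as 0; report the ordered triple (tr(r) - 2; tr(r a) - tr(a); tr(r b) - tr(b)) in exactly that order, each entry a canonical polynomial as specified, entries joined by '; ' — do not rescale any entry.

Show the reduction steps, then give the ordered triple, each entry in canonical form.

x^2*y - x*z - y - 2; x*y - x - z; x^2*y^2 - x*y*z - x^2 - y^2 - y + 2

trace(b a^-1) = trace(b)*trace(a) - trace(b a)  (eliminate a^-1) = x*y - z
trace(b a^-2) = trace(b a^-1)*trace(a) - trace(b)  (eliminate a^-1) = x^2*y - x*z - y
trace(b^2) = trace(b)*trace(b) - trace(1)  (reduce the b square) = y^2 - 2
trace(b^2 a) = trace(b)*trace(a b) - trace(a)  (reduce the b square) = y*z - x
trace(a^-1 b^2) = trace(b^2)*trace(a) - trace(b^2 a)  (eliminate a^-1) = x*y^2 - y*z - x
trace(b a^-2 b) = trace(a^-1 b^2)*trace(a) - trace(a^-1 b^2 a)  (eliminate a^-1) = x^2*y^2 - x*y*z - x^2 - y^2 + 2
assemble the triple (trace(r) - 2; trace(r a) - x; trace(r b) - y)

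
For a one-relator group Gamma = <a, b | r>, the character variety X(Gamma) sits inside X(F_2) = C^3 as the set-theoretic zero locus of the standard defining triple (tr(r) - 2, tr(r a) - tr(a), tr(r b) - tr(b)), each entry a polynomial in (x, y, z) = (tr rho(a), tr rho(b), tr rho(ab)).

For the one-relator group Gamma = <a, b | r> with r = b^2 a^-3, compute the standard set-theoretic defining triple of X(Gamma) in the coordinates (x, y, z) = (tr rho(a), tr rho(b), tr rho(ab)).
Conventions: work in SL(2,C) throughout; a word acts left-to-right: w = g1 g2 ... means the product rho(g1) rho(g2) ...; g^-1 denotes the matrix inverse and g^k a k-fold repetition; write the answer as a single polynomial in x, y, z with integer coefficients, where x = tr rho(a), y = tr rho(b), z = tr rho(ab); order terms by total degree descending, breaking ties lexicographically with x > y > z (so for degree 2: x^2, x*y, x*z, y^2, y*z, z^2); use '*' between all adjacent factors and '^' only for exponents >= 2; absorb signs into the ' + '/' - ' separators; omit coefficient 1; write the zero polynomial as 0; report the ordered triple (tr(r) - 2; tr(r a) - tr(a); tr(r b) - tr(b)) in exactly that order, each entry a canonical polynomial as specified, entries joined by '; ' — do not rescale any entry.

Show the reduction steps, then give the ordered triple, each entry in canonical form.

x^3*y^2 - x^2*y*z - x^3 - 2*x*y^2 + y*z + 3*x - 2; x^2*y^2 - x*y*z - x^2 - y^2 - x + 2; x^3*y^3 - x^2*y^2*z - 2*x^3*y - 2*x*y^3 + x^2*z + y^2*z + 5*x*y - y - z

trace(b^2) = trace(b)*trace(b) - trace(1) = y^2 - 2
trace(b^2 a) = trace(b)*trace(a b) - trace(a) = y*z - x
trace(a^-1 b^2) = trace(b^2)*trace(a) - trace(b^2 a) = x*y^2 - y*z - x
trace(b^2 a^-2) = trace(a^-1 b^2)*trace(a) - trace(a^-1 b^2 a) = x^2*y^2 - x*y*z - x^2 - y^2 + 2
trace(b^2 a^-3) = trace(b^2 a^-2)*trace(a) - trace(b^2 a^-1) = x^3*y^2 - x^2*y*z - x^3 - 2*x*y^2 + y*z + 3*x
trace(b^3) = trace(b)*trace(b^2) - trace(b) = y^3 - 3*y
trace(b^3 a) = trace(b)*trace(b a b) - trace(b a) = y^2*z - x*y - z
trace(b^3 a^-1) = trace(b^3)*trace(a) - trace(b^3 a) = x*y^3 - y^2*z - 2*x*y + z
trace(a^-1 b^3 a^-1) = trace(b^3 a^-1)*trace(a) - trace(b^3) = x^2*y^3 - x*y^2*z - 2*x^2*y - y^3 + x*z + 3*y
trace(b^2 a^-3 b) = trace(a^-1 b^3 a^-1)*trace(a) - trace(a^-1 b^3) = x^3*y^3 - x^2*y^2*z - 2*x^3*y - 2*x*y^3 + x^2*z + y^2*z + 5*x*y - z
assemble the triple (trace(r) - 2; trace(r a) - x; trace(r b) - y)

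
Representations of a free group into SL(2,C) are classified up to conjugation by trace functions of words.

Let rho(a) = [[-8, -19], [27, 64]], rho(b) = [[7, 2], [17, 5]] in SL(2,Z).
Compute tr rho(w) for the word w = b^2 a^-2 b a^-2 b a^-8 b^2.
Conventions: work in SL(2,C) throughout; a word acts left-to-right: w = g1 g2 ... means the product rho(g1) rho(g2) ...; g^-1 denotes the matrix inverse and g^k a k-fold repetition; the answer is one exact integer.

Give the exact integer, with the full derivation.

rho(b) = [[7, 2], [17, 5]]
... * rho(b) = [[7, 2], [17, 5]]  ->  [[83, 24], [204, 59]]
... * rho(a^-1) = [[64, 19], [-27, -8]]  ->  [[4664, 1385], [11463, 3404]]
... * rho(a^-1) = [[64, 19], [-27, -8]]  ->  [[261101, 77536], [641724, 190565]]
... * rho(b) = [[7, 2], [17, 5]]  ->  [[3145819, 909882], [7731673, 2236273]]
... * rho(a^-1) = [[64, 19], [-27, -8]]  ->  [[176765602, 52491505], [434447701, 129011603]]
... * rho(a^-1) = [[64, 19], [-27, -8]]  ->  [[9895727893, 2938614398], [24321339583, 7222413495]]
... * rho(b) = [[7, 2], [17, 5]]  ->  [[119226540017, 34484527776], [293030406496, 84754746641]]
... * rho(a^-1) = [[64, 19], [-27, -8]]  ->  [[6699416311136, 1989428038115], [16465567856437, 4889539750296]]
... * rho(a^-1) = [[64, 19], [-27, -8]]  ->  [[375048086883599, 111373485606664], [921778769553976, 273729471269935]]
... * rho(a^-1) = [[64, 19], [-27, -8]]  ->  [[20995993449170408, 6234925765935069], [51603145527166219, 15323960851366064]]
... * rho(a^-1) = [[64, 19], [-27, -8]]  ->  [[1175400585066659249, 349044469406757200], [2888854370751754288, 857868078205229649]]
... * rho(a^-1) = [[64, 19], [-27, -8]]  ->  [[65801436770283747536, 19540255361012468131], [161724241616571073909, 48025288418641494280]]
... * rho(a^-1) = [[64, 19], [-27, -8]]  ->  [[3683705058550823202767, 1093905255747291458136], [9053668676157228384616, 2688558283365718450031]]
... * rho(a^-1) = [[64, 19], [-27, -8]]  ->  [[206221681842075815607416, 61239154066487309187485], [506843721623188218464587, 150511238580061591707456]]
... * rho(a^-1) = [[64, 19], [-27, -8]]  ->  [[11544730478097694850812529, 3428298722467542023041024], [28374194742222383005632256, 8425940802200083417167505]]
... * rho(b) = [[7, 2], [17, 5]]  ->  [[139094191628632078347385111, 40230954568533099816830178], [341860356832958099131273377, 98878093495445183097102037]]
... * rho(b) = [[7, 2], [17, 5]]  ->  [[1657585569065487245317808803, 479343156099929655778921112], [4073950087253274806569648268, 1178111181143142113748056939]]
tr = 1657585569065487245317808803 + 1178111181143142113748056939 = 2835696750208629359065865742

2835696750208629359065865742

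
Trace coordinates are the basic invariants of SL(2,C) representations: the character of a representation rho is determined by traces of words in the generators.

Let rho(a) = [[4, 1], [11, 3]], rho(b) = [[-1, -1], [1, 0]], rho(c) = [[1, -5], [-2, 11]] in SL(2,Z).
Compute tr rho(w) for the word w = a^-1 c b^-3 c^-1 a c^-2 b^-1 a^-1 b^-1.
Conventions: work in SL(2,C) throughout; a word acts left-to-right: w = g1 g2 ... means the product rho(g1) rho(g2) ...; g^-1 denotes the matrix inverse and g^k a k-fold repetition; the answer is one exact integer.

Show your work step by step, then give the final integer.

-583

rho(a^-1) = [[3, -1], [-11, 4]]
... * rho(c) = [[1, -5], [-2, 11]]  ->  [[5, -26], [-19, 99]]
... * rho(b^-1) = [[0, 1], [-1, -1]]  ->  [[26, 31], [-99, -118]]
... * rho(b^-1) = [[0, 1], [-1, -1]]  ->  [[-31, -5], [118, 19]]
... * rho(b^-1) = [[0, 1], [-1, -1]]  ->  [[5, -26], [-19, 99]]
... * rho(c^-1) = [[11, 5], [2, 1]]  ->  [[3, -1], [-11, 4]]
... * rho(a) = [[4, 1], [11, 3]]  ->  [[1, 0], [0, 1]]
... * rho(c^-1) = [[11, 5], [2, 1]]  ->  [[11, 5], [2, 1]]
... * rho(c^-1) = [[11, 5], [2, 1]]  ->  [[131, 60], [24, 11]]
... * rho(b^-1) = [[0, 1], [-1, -1]]  ->  [[-60, 71], [-11, 13]]
... * rho(a^-1) = [[3, -1], [-11, 4]]  ->  [[-961, 344], [-176, 63]]
... * rho(b^-1) = [[0, 1], [-1, -1]]  ->  [[-344, -1305], [-63, -239]]
tr = -344 + -239 = -583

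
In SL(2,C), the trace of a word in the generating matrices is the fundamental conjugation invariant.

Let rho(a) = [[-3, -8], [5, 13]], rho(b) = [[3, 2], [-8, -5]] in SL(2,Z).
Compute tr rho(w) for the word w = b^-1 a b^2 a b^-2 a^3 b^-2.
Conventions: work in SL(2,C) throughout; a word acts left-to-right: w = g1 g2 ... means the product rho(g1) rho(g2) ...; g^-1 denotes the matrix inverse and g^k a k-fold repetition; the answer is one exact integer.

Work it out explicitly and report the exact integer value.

1187920

rho(b^-1) = [[-5, -2], [8, 3]]
... * rho(a) = [[-3, -8], [5, 13]]  ->  [[5, 14], [-9, -25]]
... * rho(b) = [[3, 2], [-8, -5]]  ->  [[-97, -60], [173, 107]]
... * rho(b) = [[3, 2], [-8, -5]]  ->  [[189, 106], [-337, -189]]
... * rho(a) = [[-3, -8], [5, 13]]  ->  [[-37, -134], [66, 239]]
... * rho(b^-1) = [[-5, -2], [8, 3]]  ->  [[-887, -328], [1582, 585]]
... * rho(b^-1) = [[-5, -2], [8, 3]]  ->  [[1811, 790], [-3230, -1409]]
... * rho(a) = [[-3, -8], [5, 13]]  ->  [[-1483, -4218], [2645, 7523]]
... * rho(a) = [[-3, -8], [5, 13]]  ->  [[-16641, -42970], [29680, 76639]]
... * rho(a) = [[-3, -8], [5, 13]]  ->  [[-164927, -425482], [294155, 758867]]
... * rho(b^-1) = [[-5, -2], [8, 3]]  ->  [[-2579221, -946592], [4600161, 1688291]]
... * rho(b^-1) = [[-5, -2], [8, 3]]  ->  [[5323369, 2318666], [-9494477, -4135449]]
tr = 5323369 + -4135449 = 1187920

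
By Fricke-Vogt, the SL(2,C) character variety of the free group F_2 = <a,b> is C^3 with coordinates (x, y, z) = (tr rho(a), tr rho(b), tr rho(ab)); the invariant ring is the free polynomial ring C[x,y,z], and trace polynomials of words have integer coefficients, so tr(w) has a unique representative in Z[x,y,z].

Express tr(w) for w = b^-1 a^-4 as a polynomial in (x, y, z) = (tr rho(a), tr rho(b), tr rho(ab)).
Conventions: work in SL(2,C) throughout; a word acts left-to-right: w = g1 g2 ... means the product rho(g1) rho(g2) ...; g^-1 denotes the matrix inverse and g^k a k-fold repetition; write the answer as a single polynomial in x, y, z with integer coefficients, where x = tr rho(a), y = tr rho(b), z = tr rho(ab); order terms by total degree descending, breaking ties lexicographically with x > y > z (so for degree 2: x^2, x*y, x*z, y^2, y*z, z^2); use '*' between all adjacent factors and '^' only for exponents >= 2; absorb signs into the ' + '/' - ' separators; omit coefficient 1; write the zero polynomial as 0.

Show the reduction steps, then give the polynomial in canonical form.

tr(b^-1) = tr(b) = y
tr(b^-1 a) = tr(a)*tr(b) - tr(a b) = x*y - z
tr(a^-1 b^-1) = tr(b^-1)*tr(a) - tr(b^-1 a) = z
tr(a^-1 b^-1 a^-1) = tr(a^-1 b^-1)*tr(a) - tr(a^-1 b^-1 a) = x*z - y
tr(b^-1 a^-3) = tr(a^-1 b^-1 a^-1)*tr(a) - tr(a^-1 b^-1) = x^2*z - x*y - z
tr(b^-1 a^-4) = tr(b^-1 a^-3)*tr(a) - tr(b^-1 a^-2) = x^3*z - x^2*y - 2*x*z + y

x^3*z - x^2*y - 2*x*z + y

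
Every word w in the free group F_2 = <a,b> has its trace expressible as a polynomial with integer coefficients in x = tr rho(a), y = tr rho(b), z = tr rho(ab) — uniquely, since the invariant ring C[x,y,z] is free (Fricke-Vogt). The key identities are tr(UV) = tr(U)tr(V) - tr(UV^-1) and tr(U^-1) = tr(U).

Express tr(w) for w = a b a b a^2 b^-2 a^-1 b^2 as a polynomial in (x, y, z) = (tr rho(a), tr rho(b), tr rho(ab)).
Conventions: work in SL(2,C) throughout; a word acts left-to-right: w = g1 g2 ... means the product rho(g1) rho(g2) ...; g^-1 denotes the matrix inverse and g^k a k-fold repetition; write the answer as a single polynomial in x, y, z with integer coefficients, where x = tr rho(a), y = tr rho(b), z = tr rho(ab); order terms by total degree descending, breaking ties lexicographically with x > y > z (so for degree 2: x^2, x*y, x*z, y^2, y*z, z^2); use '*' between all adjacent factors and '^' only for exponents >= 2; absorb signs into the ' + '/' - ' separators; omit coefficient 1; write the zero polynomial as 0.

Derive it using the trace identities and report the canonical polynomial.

-x^2*y^3*z^3 + x^3*y^2*z^2 + x*y^4*z^2 + x*y^2*z^4 + x^2*y^3*z - x^3*y^2 - x*y^4 - 4*x*y^2*z^2 - x^2*y*z - y^3*z - y*z^3 + 4*x*y^2 + x*z^2 + 3*y*z - x

trace(b a b a) = trace(a b) * trace(a b) - trace(1)  (split on a) = z^2 - 2
and trace(b a b a b a) = trace(b a) * trace(b a b a) - trace(b^-1 a^-1)  (split on b) = z^3 - 3*z
and trace(a b a) = trace(a) * trace(b a) - trace(b)  (reduce the a square) = x*z - y
trace(b a b a b) = trace(b) * trace(a b a b) - trace(a b a)  (reduce the b square) = y*z^2 - x*z - y
and trace(b a b a b a^2) = trace(a) * trace(b a b a b a) - trace(b a b a b)  (reduce the a square) = x*z^3 - y*z^2 - 2*x*z + y
trace(b a b) = trace(b) * trace(a b) - trace(a)  (reduce the b square) = y*z - x
trace(a b a b a) = trace(a) * trace(b a b a) - trace(b a b)  (reduce the a square) = x*z^2 - y*z - x
and trace(b^2 a b a b a) = trace(b) * trace(a b a b a b) - trace(a b a b a)  (reduce the b square) = y*z^3 - x*z^2 - 2*y*z + x
trace(b^2 a b a b) = trace(b) * trace(b a b a b) - trace(b a b a)  (reduce the b square) = y^2*z^2 - x*y*z - y^2 - z^2 + 2
next, trace(b^2 a b a b a^2) = trace(a) * trace(b^2 a b a b a) - trace(b^2 a b a b)  (reduce the a square) = x*y*z^3 - x^2*z^2 - y^2*z^2 - x*y*z + x^2 + y^2 + z^2 - 2
trace(a b^2 a b a b a^2) = trace(a) * trace(b^2 a b a b a^2) - trace(b^2 a b a b a)  (reduce the a square) = x^2*y*z^3 - x^3*z^2 - x*y^2*z^2 - x^2*y*z - y*z^3 + x^3 + x*y^2 + 2*x*z^2 + 2*y*z - 3*x
trace(b a b a b a b a) = trace(a b a b a b) * trace(a b) - trace(b a b a)  (split on a) = z^4 - 4*z^2 + 2
next, trace(a b a b a^2 b a b) = trace(a) * trace(b a b a b a b a) - trace(b a b a b a b)  (reduce the a square) = x*z^4 - y*z^3 - 3*x*z^2 + 2*y*z + x
trace(a^2 b a) = trace(a) * trace(b a^2) - trace(b a)  (reduce the a square) = x^2*z - x*y - z
trace(b a^2 b a b) = trace(b) * trace(a^2 b a b) - trace(a^2 b a)  (reduce the b square) = x*y*z^2 - x^2*z - y^2*z + z
trace(a b a b a^2 b a) = trace(a) * trace(b a^2 b a b a) - trace(b a^2 b a b)  (reduce the a square) = x^2*z^3 - 2*x*y*z^2 - x^2*z + y^2*z + x*y - z
next, trace(a b^2 a b a b a^2 b) = trace(b) * trace(a b a b a^2 b a b) - trace(a b a b a^2 b a)  (reduce the b square) = x*y*z^4 - x^2*z^3 - y^2*z^3 - x*y*z^2 + x^2*z + y^2*z + z
and trace(b^2 a b a b a^2 b^-1 a) = trace(a b^2 a b a b a^2) * trace(b) - trace(a b^2 a b a b a^2 b)  (eliminate b^-1) = x^2*y^2*z^3 - x^3*y*z^2 - x*y^3*z^2 - x*y*z^4 - x^2*y^2*z + x^2*z^3 + x^3*y + x*y^3 + 3*x*y*z^2 - x^2*z + y^2*z - 3*x*y - z
and trace(b^-1 a^-1 b^2 a b a b a^2) = trace(b^2 a b a b a^2 b^-1) * trace(a) - trace(b^2 a b a b a^2 b^-1 a)  (eliminate a^-1) = -x^2*y^2*z^3 + x^3*y*z^2 + x*y^3*z^2 + x*y*z^4 + x^2*y^2*z - x^3*y - x*y^3 - 4*x*y*z^2 - x^2*z - y^2*z + 4*x*y + z
trace(a b a b a^2 b^-2 a^-1 b^2) = trace(b^-1 a^-1 b^2 a b a b a^2) * trace(b) - trace(b^-1 a^-1 b^2 a b a b a^2 b)  (eliminate b^-1) = -x^2*y^3*z^3 + x^3*y^2*z^2 + x*y^4*z^2 + x*y^2*z^4 + x^2*y^3*z - x^3*y^2 - x*y^4 - 4*x*y^2*z^2 - x^2*y*z - y^3*z - y*z^3 + 4*x*y^2 + x*z^2 + 3*y*z - x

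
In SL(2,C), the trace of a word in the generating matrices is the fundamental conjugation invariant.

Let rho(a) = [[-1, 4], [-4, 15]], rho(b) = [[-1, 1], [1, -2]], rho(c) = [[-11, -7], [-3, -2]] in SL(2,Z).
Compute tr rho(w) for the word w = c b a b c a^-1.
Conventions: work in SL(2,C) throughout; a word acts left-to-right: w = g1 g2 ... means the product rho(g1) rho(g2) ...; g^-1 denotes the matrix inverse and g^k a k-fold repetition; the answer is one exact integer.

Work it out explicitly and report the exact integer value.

-6925

rho(c) = [[-11, -7], [-3, -2]]
... * rho(b) = [[-1, 1], [1, -2]]  ->  [[4, 3], [1, 1]]
... * rho(a) = [[-1, 4], [-4, 15]]  ->  [[-16, 61], [-5, 19]]
... * rho(b) = [[-1, 1], [1, -2]]  ->  [[77, -138], [24, -43]]
... * rho(c) = [[-11, -7], [-3, -2]]  ->  [[-433, -263], [-135, -82]]
... * rho(a^-1) = [[15, -4], [4, -1]]  ->  [[-7547, 1995], [-2353, 622]]
tr = -7547 + 622 = -6925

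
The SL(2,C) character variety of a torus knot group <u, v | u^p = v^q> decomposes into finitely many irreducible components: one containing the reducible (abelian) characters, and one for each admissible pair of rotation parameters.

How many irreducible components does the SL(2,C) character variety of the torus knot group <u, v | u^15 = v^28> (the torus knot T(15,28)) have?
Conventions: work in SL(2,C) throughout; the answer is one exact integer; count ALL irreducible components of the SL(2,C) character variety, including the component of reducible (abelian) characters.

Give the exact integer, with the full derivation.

190

For T(15,28): irreducibility forces the central element u^15 = v^28 to one of +I, -I.
On an irreducible component, tr(u) is locked at 2*cos(pi*alpha/15) for some alpha in 1..14, and tr(v) at 2*cos(pi*beta/28) for some beta in 1..27.
Consistency of u^15 = (-1)^alpha I with v^28 = (-1)^beta I forces alpha = beta (mod 2).
Counting: 7 odd alphas x 14 odd betas + 7 even alphas x 13 even betas = 98 + 91 = 189.
Total: 189 irreducible-character components + 1 reducible (abelian) component = 190.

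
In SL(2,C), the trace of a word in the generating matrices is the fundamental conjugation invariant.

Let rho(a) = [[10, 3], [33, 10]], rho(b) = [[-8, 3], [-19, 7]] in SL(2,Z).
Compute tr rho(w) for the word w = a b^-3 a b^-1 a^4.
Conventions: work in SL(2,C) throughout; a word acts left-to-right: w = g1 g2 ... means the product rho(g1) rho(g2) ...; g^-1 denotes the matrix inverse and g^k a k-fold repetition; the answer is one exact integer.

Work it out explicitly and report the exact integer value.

rho(a) = [[10, 3], [33, 10]]
... * rho(b^-1) = [[7, -3], [19, -8]]  ->  [[127, -54], [421, -179]]
... * rho(b^-1) = [[7, -3], [19, -8]]  ->  [[-137, 51], [-454, 169]]
... * rho(b^-1) = [[7, -3], [19, -8]]  ->  [[10, 3], [33, 10]]
... * rho(a) = [[10, 3], [33, 10]]  ->  [[199, 60], [660, 199]]
... * rho(b^-1) = [[7, -3], [19, -8]]  ->  [[2533, -1077], [8401, -3572]]
... * rho(a) = [[10, 3], [33, 10]]  ->  [[-10211, -3171], [-33866, -10517]]
... * rho(a) = [[10, 3], [33, 10]]  ->  [[-206753, -62343], [-685721, -206768]]
... * rho(a) = [[10, 3], [33, 10]]  ->  [[-4124849, -1243689], [-13680554, -4124843]]
... * rho(a) = [[10, 3], [33, 10]]  ->  [[-82290227, -24811437], [-272925359, -82290092]]
tr = -82290227 + -82290092 = -164580319

-164580319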